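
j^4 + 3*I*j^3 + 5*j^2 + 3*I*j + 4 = (j - I)^2*(j + I)*(j + 4*I)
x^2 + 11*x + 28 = (x + 4)*(x + 7)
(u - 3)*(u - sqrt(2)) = u^2 - 3*u - sqrt(2)*u + 3*sqrt(2)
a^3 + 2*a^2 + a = a*(a + 1)^2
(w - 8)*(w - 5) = w^2 - 13*w + 40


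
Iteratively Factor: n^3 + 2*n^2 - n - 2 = (n + 2)*(n^2 - 1) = (n + 1)*(n + 2)*(n - 1)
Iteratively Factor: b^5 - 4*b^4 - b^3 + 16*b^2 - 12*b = (b - 3)*(b^4 - b^3 - 4*b^2 + 4*b) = (b - 3)*(b - 1)*(b^3 - 4*b) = (b - 3)*(b - 1)*(b + 2)*(b^2 - 2*b) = (b - 3)*(b - 2)*(b - 1)*(b + 2)*(b)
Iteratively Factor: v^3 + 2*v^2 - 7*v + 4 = (v - 1)*(v^2 + 3*v - 4) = (v - 1)^2*(v + 4)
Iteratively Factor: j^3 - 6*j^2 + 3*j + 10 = (j - 5)*(j^2 - j - 2) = (j - 5)*(j + 1)*(j - 2)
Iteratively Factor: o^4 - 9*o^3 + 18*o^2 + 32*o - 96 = (o - 3)*(o^3 - 6*o^2 + 32) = (o - 4)*(o - 3)*(o^2 - 2*o - 8) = (o - 4)^2*(o - 3)*(o + 2)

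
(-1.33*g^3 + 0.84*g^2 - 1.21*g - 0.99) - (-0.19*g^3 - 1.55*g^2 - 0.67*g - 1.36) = -1.14*g^3 + 2.39*g^2 - 0.54*g + 0.37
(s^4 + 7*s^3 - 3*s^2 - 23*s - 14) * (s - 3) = s^5 + 4*s^4 - 24*s^3 - 14*s^2 + 55*s + 42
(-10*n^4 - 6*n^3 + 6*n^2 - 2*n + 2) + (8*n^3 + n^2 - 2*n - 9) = -10*n^4 + 2*n^3 + 7*n^2 - 4*n - 7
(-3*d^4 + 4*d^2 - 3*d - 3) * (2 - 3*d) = 9*d^5 - 6*d^4 - 12*d^3 + 17*d^2 + 3*d - 6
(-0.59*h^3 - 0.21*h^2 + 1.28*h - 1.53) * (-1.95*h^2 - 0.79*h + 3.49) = 1.1505*h^5 + 0.8756*h^4 - 4.3892*h^3 + 1.2394*h^2 + 5.6759*h - 5.3397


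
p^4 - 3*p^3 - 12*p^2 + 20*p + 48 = (p - 4)*(p - 3)*(p + 2)^2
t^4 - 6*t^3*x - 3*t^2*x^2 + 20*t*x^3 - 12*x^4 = (t - 6*x)*(t - x)^2*(t + 2*x)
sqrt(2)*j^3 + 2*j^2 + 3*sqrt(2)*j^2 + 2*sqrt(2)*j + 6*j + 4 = (j + 2)*(j + sqrt(2))*(sqrt(2)*j + sqrt(2))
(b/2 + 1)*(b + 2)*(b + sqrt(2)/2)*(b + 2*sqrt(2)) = b^4/2 + 5*sqrt(2)*b^3/4 + 2*b^3 + 3*b^2 + 5*sqrt(2)*b^2 + 4*b + 5*sqrt(2)*b + 4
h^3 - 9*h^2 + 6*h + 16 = (h - 8)*(h - 2)*(h + 1)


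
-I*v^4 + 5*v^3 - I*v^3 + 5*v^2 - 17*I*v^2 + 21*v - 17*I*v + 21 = (v + 1)*(v - 3*I)*(v + 7*I)*(-I*v + 1)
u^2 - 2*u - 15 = (u - 5)*(u + 3)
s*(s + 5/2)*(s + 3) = s^3 + 11*s^2/2 + 15*s/2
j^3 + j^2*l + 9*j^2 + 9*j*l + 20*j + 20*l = (j + 4)*(j + 5)*(j + l)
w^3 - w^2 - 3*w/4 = w*(w - 3/2)*(w + 1/2)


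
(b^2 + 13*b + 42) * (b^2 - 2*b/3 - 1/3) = b^4 + 37*b^3/3 + 33*b^2 - 97*b/3 - 14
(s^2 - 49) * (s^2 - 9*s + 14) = s^4 - 9*s^3 - 35*s^2 + 441*s - 686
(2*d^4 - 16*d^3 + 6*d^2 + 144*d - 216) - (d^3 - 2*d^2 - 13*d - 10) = 2*d^4 - 17*d^3 + 8*d^2 + 157*d - 206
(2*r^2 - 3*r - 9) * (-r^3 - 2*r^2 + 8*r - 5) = -2*r^5 - r^4 + 31*r^3 - 16*r^2 - 57*r + 45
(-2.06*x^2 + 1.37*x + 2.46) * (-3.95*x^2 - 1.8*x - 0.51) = 8.137*x^4 - 1.7035*x^3 - 11.1324*x^2 - 5.1267*x - 1.2546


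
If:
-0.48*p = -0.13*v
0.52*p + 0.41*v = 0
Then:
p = 0.00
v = 0.00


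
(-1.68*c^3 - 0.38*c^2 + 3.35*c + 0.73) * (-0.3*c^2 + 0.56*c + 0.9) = 0.504*c^5 - 0.8268*c^4 - 2.7298*c^3 + 1.315*c^2 + 3.4238*c + 0.657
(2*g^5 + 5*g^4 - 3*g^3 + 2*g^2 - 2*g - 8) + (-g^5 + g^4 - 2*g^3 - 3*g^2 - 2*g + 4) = g^5 + 6*g^4 - 5*g^3 - g^2 - 4*g - 4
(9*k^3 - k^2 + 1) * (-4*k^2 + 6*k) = -36*k^5 + 58*k^4 - 6*k^3 - 4*k^2 + 6*k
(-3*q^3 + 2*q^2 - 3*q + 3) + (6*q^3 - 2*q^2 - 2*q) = 3*q^3 - 5*q + 3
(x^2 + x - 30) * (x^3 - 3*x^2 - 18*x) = x^5 - 2*x^4 - 51*x^3 + 72*x^2 + 540*x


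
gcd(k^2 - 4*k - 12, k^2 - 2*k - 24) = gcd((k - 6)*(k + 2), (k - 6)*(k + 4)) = k - 6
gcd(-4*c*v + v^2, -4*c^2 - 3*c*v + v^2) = -4*c + v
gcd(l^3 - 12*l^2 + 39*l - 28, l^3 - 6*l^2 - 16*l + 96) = l - 4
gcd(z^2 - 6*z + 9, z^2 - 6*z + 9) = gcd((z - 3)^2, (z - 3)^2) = z^2 - 6*z + 9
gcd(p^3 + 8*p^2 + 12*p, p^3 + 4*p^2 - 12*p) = p^2 + 6*p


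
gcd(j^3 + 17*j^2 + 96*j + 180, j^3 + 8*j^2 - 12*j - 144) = j^2 + 12*j + 36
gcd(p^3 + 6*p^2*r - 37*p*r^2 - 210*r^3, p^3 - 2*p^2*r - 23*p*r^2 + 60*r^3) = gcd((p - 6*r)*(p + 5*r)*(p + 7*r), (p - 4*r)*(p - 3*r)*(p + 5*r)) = p + 5*r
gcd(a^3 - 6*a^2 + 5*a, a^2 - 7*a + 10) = a - 5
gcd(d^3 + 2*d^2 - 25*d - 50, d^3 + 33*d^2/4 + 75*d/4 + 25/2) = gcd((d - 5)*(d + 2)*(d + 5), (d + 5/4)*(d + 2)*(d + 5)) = d^2 + 7*d + 10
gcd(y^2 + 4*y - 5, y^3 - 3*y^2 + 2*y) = y - 1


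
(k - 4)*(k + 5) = k^2 + k - 20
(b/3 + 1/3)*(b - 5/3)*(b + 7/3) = b^3/3 + 5*b^2/9 - 29*b/27 - 35/27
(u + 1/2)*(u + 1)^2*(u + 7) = u^4 + 19*u^3/2 + 39*u^2/2 + 29*u/2 + 7/2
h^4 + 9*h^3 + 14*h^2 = h^2*(h + 2)*(h + 7)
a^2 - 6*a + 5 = (a - 5)*(a - 1)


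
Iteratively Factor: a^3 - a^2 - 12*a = (a)*(a^2 - a - 12) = a*(a - 4)*(a + 3)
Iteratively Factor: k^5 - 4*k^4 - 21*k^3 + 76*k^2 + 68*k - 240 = (k + 2)*(k^4 - 6*k^3 - 9*k^2 + 94*k - 120) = (k + 2)*(k + 4)*(k^3 - 10*k^2 + 31*k - 30) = (k - 3)*(k + 2)*(k + 4)*(k^2 - 7*k + 10) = (k - 3)*(k - 2)*(k + 2)*(k + 4)*(k - 5)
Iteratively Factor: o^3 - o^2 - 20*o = (o - 5)*(o^2 + 4*o) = o*(o - 5)*(o + 4)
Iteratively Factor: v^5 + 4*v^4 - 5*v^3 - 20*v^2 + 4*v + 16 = (v - 2)*(v^4 + 6*v^3 + 7*v^2 - 6*v - 8) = (v - 2)*(v + 2)*(v^3 + 4*v^2 - v - 4) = (v - 2)*(v + 1)*(v + 2)*(v^2 + 3*v - 4) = (v - 2)*(v + 1)*(v + 2)*(v + 4)*(v - 1)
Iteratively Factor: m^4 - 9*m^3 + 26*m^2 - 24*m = (m)*(m^3 - 9*m^2 + 26*m - 24) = m*(m - 3)*(m^2 - 6*m + 8) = m*(m - 3)*(m - 2)*(m - 4)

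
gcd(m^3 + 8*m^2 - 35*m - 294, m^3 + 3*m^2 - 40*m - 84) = m^2 + m - 42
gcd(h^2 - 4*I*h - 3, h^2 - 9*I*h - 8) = h - I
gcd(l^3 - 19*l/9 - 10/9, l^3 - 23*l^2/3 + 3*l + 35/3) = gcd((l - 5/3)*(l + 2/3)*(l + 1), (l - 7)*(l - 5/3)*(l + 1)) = l^2 - 2*l/3 - 5/3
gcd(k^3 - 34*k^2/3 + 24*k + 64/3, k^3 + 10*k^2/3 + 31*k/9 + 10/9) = k + 2/3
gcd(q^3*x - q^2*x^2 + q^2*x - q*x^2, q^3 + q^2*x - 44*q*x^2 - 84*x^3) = 1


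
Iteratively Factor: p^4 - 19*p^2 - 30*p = (p + 3)*(p^3 - 3*p^2 - 10*p) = p*(p + 3)*(p^2 - 3*p - 10) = p*(p - 5)*(p + 3)*(p + 2)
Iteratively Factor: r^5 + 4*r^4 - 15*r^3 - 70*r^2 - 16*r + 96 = (r - 4)*(r^4 + 8*r^3 + 17*r^2 - 2*r - 24) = (r - 4)*(r + 3)*(r^3 + 5*r^2 + 2*r - 8) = (r - 4)*(r + 2)*(r + 3)*(r^2 + 3*r - 4) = (r - 4)*(r - 1)*(r + 2)*(r + 3)*(r + 4)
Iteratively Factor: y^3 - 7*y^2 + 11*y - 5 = (y - 1)*(y^2 - 6*y + 5) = (y - 5)*(y - 1)*(y - 1)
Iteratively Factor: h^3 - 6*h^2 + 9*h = (h - 3)*(h^2 - 3*h) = (h - 3)^2*(h)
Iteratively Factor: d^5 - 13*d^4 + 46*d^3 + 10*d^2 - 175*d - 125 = (d - 5)*(d^4 - 8*d^3 + 6*d^2 + 40*d + 25) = (d - 5)^2*(d^3 - 3*d^2 - 9*d - 5) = (d - 5)^2*(d + 1)*(d^2 - 4*d - 5) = (d - 5)^2*(d + 1)^2*(d - 5)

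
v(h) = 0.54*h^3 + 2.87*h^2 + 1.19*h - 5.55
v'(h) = 1.62*h^2 + 5.74*h + 1.19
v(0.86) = -2.06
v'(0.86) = 7.32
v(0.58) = -3.79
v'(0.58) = 5.06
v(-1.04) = -4.29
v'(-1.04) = -3.03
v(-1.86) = -1.31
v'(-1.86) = -3.88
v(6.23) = 243.83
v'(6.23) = 99.83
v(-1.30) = -3.43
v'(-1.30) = -3.53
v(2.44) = 22.28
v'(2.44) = 24.84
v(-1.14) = -3.98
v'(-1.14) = -3.25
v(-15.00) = -1200.15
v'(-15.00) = 279.59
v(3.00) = 38.43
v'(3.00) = 32.99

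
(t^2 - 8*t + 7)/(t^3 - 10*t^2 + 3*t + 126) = (t - 1)/(t^2 - 3*t - 18)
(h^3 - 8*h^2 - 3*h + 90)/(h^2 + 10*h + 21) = (h^2 - 11*h + 30)/(h + 7)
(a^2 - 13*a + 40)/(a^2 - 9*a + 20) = (a - 8)/(a - 4)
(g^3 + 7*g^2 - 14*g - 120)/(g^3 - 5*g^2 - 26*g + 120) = (g + 6)/(g - 6)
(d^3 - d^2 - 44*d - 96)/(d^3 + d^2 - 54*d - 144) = (d + 4)/(d + 6)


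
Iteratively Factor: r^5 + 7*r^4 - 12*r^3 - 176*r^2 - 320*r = (r)*(r^4 + 7*r^3 - 12*r^2 - 176*r - 320) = r*(r - 5)*(r^3 + 12*r^2 + 48*r + 64) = r*(r - 5)*(r + 4)*(r^2 + 8*r + 16) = r*(r - 5)*(r + 4)^2*(r + 4)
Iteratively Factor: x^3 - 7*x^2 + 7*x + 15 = (x + 1)*(x^2 - 8*x + 15) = (x - 3)*(x + 1)*(x - 5)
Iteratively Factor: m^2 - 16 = (m + 4)*(m - 4)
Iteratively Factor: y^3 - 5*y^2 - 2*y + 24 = (y - 4)*(y^2 - y - 6) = (y - 4)*(y + 2)*(y - 3)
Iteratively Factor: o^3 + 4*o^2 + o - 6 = (o - 1)*(o^2 + 5*o + 6) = (o - 1)*(o + 2)*(o + 3)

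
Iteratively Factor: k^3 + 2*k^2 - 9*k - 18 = (k + 2)*(k^2 - 9) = (k + 2)*(k + 3)*(k - 3)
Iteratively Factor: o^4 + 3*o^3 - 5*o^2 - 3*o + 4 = (o + 4)*(o^3 - o^2 - o + 1) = (o - 1)*(o + 4)*(o^2 - 1) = (o - 1)*(o + 1)*(o + 4)*(o - 1)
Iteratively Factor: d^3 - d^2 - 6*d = (d + 2)*(d^2 - 3*d) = d*(d + 2)*(d - 3)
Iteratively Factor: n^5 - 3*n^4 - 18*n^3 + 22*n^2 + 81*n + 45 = (n + 1)*(n^4 - 4*n^3 - 14*n^2 + 36*n + 45) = (n + 1)^2*(n^3 - 5*n^2 - 9*n + 45) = (n - 3)*(n + 1)^2*(n^2 - 2*n - 15) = (n - 5)*(n - 3)*(n + 1)^2*(n + 3)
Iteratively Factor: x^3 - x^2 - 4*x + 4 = (x + 2)*(x^2 - 3*x + 2) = (x - 1)*(x + 2)*(x - 2)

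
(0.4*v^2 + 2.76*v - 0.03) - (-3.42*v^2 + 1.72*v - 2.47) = 3.82*v^2 + 1.04*v + 2.44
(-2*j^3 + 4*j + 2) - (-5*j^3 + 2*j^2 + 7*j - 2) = 3*j^3 - 2*j^2 - 3*j + 4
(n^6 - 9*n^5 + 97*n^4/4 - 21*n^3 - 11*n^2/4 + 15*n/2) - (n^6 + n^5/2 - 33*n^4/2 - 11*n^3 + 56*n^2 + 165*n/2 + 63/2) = -19*n^5/2 + 163*n^4/4 - 10*n^3 - 235*n^2/4 - 75*n - 63/2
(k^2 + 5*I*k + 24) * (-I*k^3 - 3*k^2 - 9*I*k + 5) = -I*k^5 + 2*k^4 - 48*I*k^3 - 22*k^2 - 191*I*k + 120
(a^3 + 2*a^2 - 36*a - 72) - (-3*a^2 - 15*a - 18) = a^3 + 5*a^2 - 21*a - 54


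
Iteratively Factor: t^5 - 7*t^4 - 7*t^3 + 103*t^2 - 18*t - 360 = (t - 3)*(t^4 - 4*t^3 - 19*t^2 + 46*t + 120) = (t - 3)*(t + 2)*(t^3 - 6*t^2 - 7*t + 60) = (t - 3)*(t + 2)*(t + 3)*(t^2 - 9*t + 20) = (t - 5)*(t - 3)*(t + 2)*(t + 3)*(t - 4)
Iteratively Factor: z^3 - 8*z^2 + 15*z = (z - 5)*(z^2 - 3*z) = z*(z - 5)*(z - 3)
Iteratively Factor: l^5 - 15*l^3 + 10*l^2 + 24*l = (l - 3)*(l^4 + 3*l^3 - 6*l^2 - 8*l) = l*(l - 3)*(l^3 + 3*l^2 - 6*l - 8) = l*(l - 3)*(l - 2)*(l^2 + 5*l + 4) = l*(l - 3)*(l - 2)*(l + 4)*(l + 1)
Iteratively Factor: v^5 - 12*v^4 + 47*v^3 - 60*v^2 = (v - 5)*(v^4 - 7*v^3 + 12*v^2) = (v - 5)*(v - 3)*(v^3 - 4*v^2) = v*(v - 5)*(v - 3)*(v^2 - 4*v) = v*(v - 5)*(v - 4)*(v - 3)*(v)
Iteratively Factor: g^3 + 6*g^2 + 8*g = (g + 2)*(g^2 + 4*g) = g*(g + 2)*(g + 4)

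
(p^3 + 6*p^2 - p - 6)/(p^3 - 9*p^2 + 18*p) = (p^3 + 6*p^2 - p - 6)/(p*(p^2 - 9*p + 18))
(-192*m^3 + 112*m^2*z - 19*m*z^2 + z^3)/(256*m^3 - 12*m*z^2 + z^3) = (-3*m + z)/(4*m + z)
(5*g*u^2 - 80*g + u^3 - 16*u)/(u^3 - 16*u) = (5*g + u)/u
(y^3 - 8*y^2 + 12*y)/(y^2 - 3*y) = (y^2 - 8*y + 12)/(y - 3)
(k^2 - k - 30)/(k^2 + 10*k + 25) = (k - 6)/(k + 5)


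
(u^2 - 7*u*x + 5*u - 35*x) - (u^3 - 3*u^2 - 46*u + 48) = -u^3 + 4*u^2 - 7*u*x + 51*u - 35*x - 48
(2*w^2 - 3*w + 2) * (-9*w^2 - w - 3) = -18*w^4 + 25*w^3 - 21*w^2 + 7*w - 6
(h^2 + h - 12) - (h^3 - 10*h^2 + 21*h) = -h^3 + 11*h^2 - 20*h - 12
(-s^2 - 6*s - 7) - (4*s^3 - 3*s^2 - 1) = -4*s^3 + 2*s^2 - 6*s - 6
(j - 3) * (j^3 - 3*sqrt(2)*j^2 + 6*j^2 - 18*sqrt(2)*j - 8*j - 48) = j^4 - 3*sqrt(2)*j^3 + 3*j^3 - 26*j^2 - 9*sqrt(2)*j^2 - 24*j + 54*sqrt(2)*j + 144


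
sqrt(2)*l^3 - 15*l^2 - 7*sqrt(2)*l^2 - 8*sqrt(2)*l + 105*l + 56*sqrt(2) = (l - 7)*(l - 8*sqrt(2))*(sqrt(2)*l + 1)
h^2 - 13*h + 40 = (h - 8)*(h - 5)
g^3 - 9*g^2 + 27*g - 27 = (g - 3)^3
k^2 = k^2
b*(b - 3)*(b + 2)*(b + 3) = b^4 + 2*b^3 - 9*b^2 - 18*b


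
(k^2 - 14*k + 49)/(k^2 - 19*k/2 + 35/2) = 2*(k - 7)/(2*k - 5)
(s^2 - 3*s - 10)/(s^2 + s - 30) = (s + 2)/(s + 6)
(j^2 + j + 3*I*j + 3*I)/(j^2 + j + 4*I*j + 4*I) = (j + 3*I)/(j + 4*I)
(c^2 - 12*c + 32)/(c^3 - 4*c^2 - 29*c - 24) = (c - 4)/(c^2 + 4*c + 3)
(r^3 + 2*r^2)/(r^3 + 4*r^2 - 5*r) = r*(r + 2)/(r^2 + 4*r - 5)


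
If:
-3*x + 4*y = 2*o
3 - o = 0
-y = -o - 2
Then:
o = 3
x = 14/3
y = 5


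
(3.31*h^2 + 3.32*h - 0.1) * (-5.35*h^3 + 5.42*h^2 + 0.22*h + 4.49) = -17.7085*h^5 + 0.178200000000004*h^4 + 19.2576*h^3 + 15.0503*h^2 + 14.8848*h - 0.449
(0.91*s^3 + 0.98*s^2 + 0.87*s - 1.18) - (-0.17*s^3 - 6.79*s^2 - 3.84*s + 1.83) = 1.08*s^3 + 7.77*s^2 + 4.71*s - 3.01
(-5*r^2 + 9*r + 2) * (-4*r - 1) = 20*r^3 - 31*r^2 - 17*r - 2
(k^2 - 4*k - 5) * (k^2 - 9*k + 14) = k^4 - 13*k^3 + 45*k^2 - 11*k - 70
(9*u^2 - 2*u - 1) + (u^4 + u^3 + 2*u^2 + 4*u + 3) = u^4 + u^3 + 11*u^2 + 2*u + 2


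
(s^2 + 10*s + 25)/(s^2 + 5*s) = (s + 5)/s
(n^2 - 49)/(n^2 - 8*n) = (n^2 - 49)/(n*(n - 8))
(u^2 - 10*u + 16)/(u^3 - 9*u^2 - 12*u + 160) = (u - 2)/(u^2 - u - 20)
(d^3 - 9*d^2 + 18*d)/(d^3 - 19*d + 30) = d*(d - 6)/(d^2 + 3*d - 10)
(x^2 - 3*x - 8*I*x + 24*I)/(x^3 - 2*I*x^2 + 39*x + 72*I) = (x - 3)/(x^2 + 6*I*x - 9)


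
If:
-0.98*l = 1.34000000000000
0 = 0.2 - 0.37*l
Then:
No Solution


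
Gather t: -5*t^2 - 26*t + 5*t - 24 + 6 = -5*t^2 - 21*t - 18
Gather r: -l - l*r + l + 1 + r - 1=r*(1 - l)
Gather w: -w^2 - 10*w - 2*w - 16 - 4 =-w^2 - 12*w - 20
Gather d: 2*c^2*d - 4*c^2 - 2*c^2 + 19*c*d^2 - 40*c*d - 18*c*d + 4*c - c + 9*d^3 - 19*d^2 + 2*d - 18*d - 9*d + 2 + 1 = -6*c^2 + 3*c + 9*d^3 + d^2*(19*c - 19) + d*(2*c^2 - 58*c - 25) + 3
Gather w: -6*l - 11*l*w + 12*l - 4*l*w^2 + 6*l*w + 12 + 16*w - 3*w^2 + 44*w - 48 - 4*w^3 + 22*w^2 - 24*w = 6*l - 4*w^3 + w^2*(19 - 4*l) + w*(36 - 5*l) - 36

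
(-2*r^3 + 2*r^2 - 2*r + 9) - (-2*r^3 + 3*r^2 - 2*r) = 9 - r^2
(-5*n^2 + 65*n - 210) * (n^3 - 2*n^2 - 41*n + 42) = -5*n^5 + 75*n^4 - 135*n^3 - 2455*n^2 + 11340*n - 8820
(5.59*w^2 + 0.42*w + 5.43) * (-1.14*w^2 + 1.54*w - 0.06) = -6.3726*w^4 + 8.1298*w^3 - 5.8788*w^2 + 8.337*w - 0.3258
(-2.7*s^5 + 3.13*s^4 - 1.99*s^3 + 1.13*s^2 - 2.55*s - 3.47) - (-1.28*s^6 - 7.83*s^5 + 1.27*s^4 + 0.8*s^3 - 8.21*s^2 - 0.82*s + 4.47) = 1.28*s^6 + 5.13*s^5 + 1.86*s^4 - 2.79*s^3 + 9.34*s^2 - 1.73*s - 7.94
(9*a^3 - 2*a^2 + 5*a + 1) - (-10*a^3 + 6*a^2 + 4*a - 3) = 19*a^3 - 8*a^2 + a + 4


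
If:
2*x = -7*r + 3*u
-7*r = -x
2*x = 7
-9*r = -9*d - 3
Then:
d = 1/6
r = 1/2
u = 7/2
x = 7/2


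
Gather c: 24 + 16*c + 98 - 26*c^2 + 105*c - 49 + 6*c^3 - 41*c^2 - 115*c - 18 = 6*c^3 - 67*c^2 + 6*c + 55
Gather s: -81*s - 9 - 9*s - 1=-90*s - 10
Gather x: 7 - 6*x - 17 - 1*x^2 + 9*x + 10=-x^2 + 3*x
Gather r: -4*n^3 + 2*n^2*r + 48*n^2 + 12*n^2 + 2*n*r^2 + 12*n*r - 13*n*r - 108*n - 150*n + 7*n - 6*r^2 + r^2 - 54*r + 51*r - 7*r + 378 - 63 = -4*n^3 + 60*n^2 - 251*n + r^2*(2*n - 5) + r*(2*n^2 - n - 10) + 315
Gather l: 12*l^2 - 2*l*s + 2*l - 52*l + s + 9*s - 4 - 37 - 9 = 12*l^2 + l*(-2*s - 50) + 10*s - 50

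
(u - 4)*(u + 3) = u^2 - u - 12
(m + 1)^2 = m^2 + 2*m + 1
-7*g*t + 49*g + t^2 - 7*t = (-7*g + t)*(t - 7)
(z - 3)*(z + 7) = z^2 + 4*z - 21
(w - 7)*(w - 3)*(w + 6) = w^3 - 4*w^2 - 39*w + 126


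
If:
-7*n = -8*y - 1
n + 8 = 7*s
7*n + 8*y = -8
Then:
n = -1/2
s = 15/14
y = -9/16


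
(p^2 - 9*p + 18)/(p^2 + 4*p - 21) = (p - 6)/(p + 7)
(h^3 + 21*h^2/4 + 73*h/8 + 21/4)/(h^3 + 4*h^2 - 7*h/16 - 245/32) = 4*(2*h^2 + 7*h + 6)/(8*h^2 + 18*h - 35)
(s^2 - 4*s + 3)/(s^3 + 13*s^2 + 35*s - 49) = (s - 3)/(s^2 + 14*s + 49)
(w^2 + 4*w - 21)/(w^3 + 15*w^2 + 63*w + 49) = (w - 3)/(w^2 + 8*w + 7)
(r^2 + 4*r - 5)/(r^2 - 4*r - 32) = (-r^2 - 4*r + 5)/(-r^2 + 4*r + 32)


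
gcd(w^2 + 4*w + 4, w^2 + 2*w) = w + 2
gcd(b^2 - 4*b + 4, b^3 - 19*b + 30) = b - 2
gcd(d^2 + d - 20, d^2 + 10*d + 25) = d + 5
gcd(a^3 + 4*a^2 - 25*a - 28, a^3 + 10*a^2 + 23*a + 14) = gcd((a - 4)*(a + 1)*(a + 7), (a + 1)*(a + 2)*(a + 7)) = a^2 + 8*a + 7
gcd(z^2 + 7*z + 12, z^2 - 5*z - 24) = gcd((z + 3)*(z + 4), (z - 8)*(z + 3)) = z + 3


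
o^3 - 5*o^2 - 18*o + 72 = (o - 6)*(o - 3)*(o + 4)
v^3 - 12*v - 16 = (v - 4)*(v + 2)^2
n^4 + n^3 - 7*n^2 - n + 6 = (n - 2)*(n - 1)*(n + 1)*(n + 3)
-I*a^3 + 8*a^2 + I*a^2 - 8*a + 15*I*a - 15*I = (a + 3*I)*(a + 5*I)*(-I*a + I)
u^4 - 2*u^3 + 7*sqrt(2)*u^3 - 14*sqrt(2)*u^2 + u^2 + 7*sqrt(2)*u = u*(u - 1)^2*(u + 7*sqrt(2))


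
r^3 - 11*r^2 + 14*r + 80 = (r - 8)*(r - 5)*(r + 2)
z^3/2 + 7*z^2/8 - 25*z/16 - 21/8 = (z/2 + 1)*(z - 7/4)*(z + 3/2)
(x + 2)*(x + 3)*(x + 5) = x^3 + 10*x^2 + 31*x + 30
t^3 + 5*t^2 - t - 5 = (t - 1)*(t + 1)*(t + 5)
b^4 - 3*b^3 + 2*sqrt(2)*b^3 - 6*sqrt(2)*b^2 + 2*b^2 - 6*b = b*(b - 3)*(b + sqrt(2))^2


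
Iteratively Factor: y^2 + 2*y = (y)*(y + 2)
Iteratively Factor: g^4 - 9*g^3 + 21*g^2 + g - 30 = (g + 1)*(g^3 - 10*g^2 + 31*g - 30) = (g - 3)*(g + 1)*(g^2 - 7*g + 10) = (g - 5)*(g - 3)*(g + 1)*(g - 2)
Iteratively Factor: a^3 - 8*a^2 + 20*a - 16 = (a - 2)*(a^2 - 6*a + 8) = (a - 4)*(a - 2)*(a - 2)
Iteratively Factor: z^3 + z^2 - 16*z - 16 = (z + 4)*(z^2 - 3*z - 4) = (z - 4)*(z + 4)*(z + 1)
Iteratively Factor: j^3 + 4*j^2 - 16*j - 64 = (j - 4)*(j^2 + 8*j + 16) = (j - 4)*(j + 4)*(j + 4)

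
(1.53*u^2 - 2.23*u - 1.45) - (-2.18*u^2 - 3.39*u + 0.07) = 3.71*u^2 + 1.16*u - 1.52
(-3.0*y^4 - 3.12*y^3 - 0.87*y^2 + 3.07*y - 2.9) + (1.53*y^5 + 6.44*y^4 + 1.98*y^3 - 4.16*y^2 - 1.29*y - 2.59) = 1.53*y^5 + 3.44*y^4 - 1.14*y^3 - 5.03*y^2 + 1.78*y - 5.49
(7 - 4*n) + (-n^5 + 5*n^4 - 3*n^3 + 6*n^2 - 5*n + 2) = -n^5 + 5*n^4 - 3*n^3 + 6*n^2 - 9*n + 9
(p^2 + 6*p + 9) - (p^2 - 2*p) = 8*p + 9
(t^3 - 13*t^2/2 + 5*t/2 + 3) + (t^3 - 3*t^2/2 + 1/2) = 2*t^3 - 8*t^2 + 5*t/2 + 7/2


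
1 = 1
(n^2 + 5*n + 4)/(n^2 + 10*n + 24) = (n + 1)/(n + 6)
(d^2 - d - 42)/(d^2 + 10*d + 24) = (d - 7)/(d + 4)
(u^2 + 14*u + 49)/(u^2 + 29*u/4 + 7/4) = 4*(u + 7)/(4*u + 1)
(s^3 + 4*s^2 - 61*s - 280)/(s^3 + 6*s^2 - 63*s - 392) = (s + 5)/(s + 7)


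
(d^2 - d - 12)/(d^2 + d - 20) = (d + 3)/(d + 5)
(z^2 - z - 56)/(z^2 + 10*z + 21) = (z - 8)/(z + 3)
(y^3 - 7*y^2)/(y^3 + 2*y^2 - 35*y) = y*(y - 7)/(y^2 + 2*y - 35)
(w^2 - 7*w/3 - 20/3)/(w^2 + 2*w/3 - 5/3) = (w - 4)/(w - 1)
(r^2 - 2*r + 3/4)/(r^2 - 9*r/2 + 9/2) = (r - 1/2)/(r - 3)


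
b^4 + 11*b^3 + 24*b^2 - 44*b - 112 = (b - 2)*(b + 2)*(b + 4)*(b + 7)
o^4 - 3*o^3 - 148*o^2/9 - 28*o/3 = o*(o - 6)*(o + 2/3)*(o + 7/3)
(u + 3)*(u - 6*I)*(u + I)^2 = u^4 + 3*u^3 - 4*I*u^3 + 11*u^2 - 12*I*u^2 + 33*u + 6*I*u + 18*I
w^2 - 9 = (w - 3)*(w + 3)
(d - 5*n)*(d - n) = d^2 - 6*d*n + 5*n^2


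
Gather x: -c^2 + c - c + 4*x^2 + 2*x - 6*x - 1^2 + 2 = -c^2 + 4*x^2 - 4*x + 1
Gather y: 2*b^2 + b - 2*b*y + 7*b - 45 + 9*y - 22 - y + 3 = 2*b^2 + 8*b + y*(8 - 2*b) - 64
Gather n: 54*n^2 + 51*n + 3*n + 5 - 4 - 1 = 54*n^2 + 54*n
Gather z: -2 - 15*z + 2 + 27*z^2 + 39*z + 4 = 27*z^2 + 24*z + 4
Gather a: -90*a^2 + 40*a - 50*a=-90*a^2 - 10*a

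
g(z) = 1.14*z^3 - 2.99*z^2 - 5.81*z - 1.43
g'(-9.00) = 325.03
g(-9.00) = -1022.39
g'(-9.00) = 325.03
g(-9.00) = -1022.39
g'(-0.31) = -3.63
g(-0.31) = 0.05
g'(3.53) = 15.70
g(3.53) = -9.05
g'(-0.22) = -4.33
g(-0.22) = -0.31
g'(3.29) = 11.53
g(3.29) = -12.31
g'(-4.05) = 74.51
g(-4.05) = -102.67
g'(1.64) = -6.42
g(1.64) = -13.97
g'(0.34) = -7.45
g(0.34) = -3.71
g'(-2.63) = 33.57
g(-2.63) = -27.57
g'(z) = 3.42*z^2 - 5.98*z - 5.81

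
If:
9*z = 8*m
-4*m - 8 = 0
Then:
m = -2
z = -16/9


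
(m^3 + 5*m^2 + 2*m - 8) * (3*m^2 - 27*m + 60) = 3*m^5 - 12*m^4 - 69*m^3 + 222*m^2 + 336*m - 480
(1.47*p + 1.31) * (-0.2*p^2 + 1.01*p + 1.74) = -0.294*p^3 + 1.2227*p^2 + 3.8809*p + 2.2794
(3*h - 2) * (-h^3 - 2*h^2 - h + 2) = -3*h^4 - 4*h^3 + h^2 + 8*h - 4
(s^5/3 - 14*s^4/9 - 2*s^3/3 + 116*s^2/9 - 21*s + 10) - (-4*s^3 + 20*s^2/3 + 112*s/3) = s^5/3 - 14*s^4/9 + 10*s^3/3 + 56*s^2/9 - 175*s/3 + 10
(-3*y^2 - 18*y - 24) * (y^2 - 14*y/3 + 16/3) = -3*y^4 - 4*y^3 + 44*y^2 + 16*y - 128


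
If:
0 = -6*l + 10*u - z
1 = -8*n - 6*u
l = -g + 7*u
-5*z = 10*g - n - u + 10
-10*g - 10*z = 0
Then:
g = -432/211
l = -459/422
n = 89/422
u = -189/422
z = 432/211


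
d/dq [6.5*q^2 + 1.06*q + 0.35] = 13.0*q + 1.06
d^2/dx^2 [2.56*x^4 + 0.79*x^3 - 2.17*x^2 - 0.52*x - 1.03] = 30.72*x^2 + 4.74*x - 4.34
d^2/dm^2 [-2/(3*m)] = -4/(3*m^3)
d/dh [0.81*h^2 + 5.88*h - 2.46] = 1.62*h + 5.88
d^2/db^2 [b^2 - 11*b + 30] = 2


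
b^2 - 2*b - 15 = (b - 5)*(b + 3)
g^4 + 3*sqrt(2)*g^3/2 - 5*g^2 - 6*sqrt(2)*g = g*(g - 3*sqrt(2)/2)*(g + sqrt(2))*(g + 2*sqrt(2))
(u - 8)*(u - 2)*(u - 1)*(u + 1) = u^4 - 10*u^3 + 15*u^2 + 10*u - 16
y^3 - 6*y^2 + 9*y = y*(y - 3)^2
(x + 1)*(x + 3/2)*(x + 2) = x^3 + 9*x^2/2 + 13*x/2 + 3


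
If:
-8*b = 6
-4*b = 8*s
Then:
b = -3/4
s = 3/8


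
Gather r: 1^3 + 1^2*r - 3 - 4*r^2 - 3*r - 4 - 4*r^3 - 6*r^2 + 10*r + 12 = -4*r^3 - 10*r^2 + 8*r + 6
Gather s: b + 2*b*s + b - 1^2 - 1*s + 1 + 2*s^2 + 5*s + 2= 2*b + 2*s^2 + s*(2*b + 4) + 2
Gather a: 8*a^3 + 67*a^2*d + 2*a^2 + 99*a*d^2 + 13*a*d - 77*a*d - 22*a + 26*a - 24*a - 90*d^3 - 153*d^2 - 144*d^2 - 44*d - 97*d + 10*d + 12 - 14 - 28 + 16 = 8*a^3 + a^2*(67*d + 2) + a*(99*d^2 - 64*d - 20) - 90*d^3 - 297*d^2 - 131*d - 14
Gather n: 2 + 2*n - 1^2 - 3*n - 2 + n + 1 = 0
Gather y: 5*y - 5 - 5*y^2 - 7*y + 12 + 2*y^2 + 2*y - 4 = 3 - 3*y^2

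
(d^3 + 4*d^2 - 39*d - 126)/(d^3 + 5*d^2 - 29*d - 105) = (d - 6)/(d - 5)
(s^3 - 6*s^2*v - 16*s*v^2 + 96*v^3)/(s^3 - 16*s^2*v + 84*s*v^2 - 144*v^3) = (s + 4*v)/(s - 6*v)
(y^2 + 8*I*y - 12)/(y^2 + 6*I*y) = (y + 2*I)/y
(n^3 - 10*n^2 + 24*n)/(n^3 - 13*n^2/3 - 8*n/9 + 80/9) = 9*n*(n - 6)/(9*n^2 - 3*n - 20)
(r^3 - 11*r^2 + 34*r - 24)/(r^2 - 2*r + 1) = (r^2 - 10*r + 24)/(r - 1)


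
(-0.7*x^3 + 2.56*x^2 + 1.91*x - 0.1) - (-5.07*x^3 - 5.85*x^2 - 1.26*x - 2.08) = 4.37*x^3 + 8.41*x^2 + 3.17*x + 1.98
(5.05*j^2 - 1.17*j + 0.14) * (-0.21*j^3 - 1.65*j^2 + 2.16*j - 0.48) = -1.0605*j^5 - 8.0868*j^4 + 12.8091*j^3 - 5.1822*j^2 + 0.864*j - 0.0672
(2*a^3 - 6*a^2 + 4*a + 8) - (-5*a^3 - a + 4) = 7*a^3 - 6*a^2 + 5*a + 4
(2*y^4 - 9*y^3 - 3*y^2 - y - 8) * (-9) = -18*y^4 + 81*y^3 + 27*y^2 + 9*y + 72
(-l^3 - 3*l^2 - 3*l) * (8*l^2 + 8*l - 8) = -8*l^5 - 32*l^4 - 40*l^3 + 24*l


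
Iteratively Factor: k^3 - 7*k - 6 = (k + 2)*(k^2 - 2*k - 3) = (k + 1)*(k + 2)*(k - 3)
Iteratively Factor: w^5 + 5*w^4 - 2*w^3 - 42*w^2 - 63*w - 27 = (w - 3)*(w^4 + 8*w^3 + 22*w^2 + 24*w + 9) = (w - 3)*(w + 3)*(w^3 + 5*w^2 + 7*w + 3) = (w - 3)*(w + 3)^2*(w^2 + 2*w + 1) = (w - 3)*(w + 1)*(w + 3)^2*(w + 1)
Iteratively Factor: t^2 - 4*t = (t - 4)*(t)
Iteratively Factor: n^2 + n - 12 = (n + 4)*(n - 3)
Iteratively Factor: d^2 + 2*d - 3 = (d + 3)*(d - 1)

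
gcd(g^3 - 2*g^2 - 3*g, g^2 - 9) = g - 3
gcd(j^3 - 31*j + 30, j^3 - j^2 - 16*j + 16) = j - 1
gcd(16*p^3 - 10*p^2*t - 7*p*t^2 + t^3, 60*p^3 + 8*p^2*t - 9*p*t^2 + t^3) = 2*p + t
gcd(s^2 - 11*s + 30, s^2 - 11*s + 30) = s^2 - 11*s + 30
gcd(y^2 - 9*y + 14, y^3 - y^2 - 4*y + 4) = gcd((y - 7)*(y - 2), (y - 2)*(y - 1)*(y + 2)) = y - 2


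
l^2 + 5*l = l*(l + 5)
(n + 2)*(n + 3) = n^2 + 5*n + 6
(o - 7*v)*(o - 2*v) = o^2 - 9*o*v + 14*v^2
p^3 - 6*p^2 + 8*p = p*(p - 4)*(p - 2)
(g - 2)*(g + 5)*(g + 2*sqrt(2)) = g^3 + 2*sqrt(2)*g^2 + 3*g^2 - 10*g + 6*sqrt(2)*g - 20*sqrt(2)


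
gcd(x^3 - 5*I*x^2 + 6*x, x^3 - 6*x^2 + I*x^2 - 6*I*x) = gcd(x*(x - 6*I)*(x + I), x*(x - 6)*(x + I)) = x^2 + I*x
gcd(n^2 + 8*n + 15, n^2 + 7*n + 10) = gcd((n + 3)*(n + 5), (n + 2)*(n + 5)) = n + 5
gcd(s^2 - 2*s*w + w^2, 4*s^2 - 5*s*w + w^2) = s - w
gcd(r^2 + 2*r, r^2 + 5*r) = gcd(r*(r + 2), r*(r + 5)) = r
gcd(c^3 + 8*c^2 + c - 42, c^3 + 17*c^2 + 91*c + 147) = c^2 + 10*c + 21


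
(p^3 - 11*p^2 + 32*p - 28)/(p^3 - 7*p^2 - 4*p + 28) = (p - 2)/(p + 2)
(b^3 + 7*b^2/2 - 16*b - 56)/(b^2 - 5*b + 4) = (b^2 + 15*b/2 + 14)/(b - 1)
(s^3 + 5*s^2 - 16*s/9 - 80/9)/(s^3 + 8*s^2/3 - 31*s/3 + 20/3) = (s + 4/3)/(s - 1)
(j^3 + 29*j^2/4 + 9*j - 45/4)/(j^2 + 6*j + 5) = (4*j^2 + 9*j - 9)/(4*(j + 1))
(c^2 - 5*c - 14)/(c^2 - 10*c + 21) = (c + 2)/(c - 3)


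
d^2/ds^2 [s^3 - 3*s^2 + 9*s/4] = 6*s - 6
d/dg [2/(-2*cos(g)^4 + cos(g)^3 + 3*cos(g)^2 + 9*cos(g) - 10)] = 2*(3*cos(g)^2 - 2*cos(3*g) + 9)*sin(g)/(2*(1 - cos(g)^2)^2 - cos(g)^3 + cos(g)^2 - 9*cos(g) + 8)^2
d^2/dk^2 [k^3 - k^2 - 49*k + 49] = 6*k - 2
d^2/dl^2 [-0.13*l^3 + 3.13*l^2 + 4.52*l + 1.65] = 6.26 - 0.78*l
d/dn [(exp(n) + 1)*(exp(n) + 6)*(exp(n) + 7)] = (3*exp(2*n) + 28*exp(n) + 55)*exp(n)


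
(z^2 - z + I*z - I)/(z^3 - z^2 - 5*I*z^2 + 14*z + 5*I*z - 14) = (z + I)/(z^2 - 5*I*z + 14)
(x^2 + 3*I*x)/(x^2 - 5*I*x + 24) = x/(x - 8*I)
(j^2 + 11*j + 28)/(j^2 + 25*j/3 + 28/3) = 3*(j + 4)/(3*j + 4)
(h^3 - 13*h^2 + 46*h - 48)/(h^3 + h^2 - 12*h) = (h^2 - 10*h + 16)/(h*(h + 4))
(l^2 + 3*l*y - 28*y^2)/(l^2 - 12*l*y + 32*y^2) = (-l - 7*y)/(-l + 8*y)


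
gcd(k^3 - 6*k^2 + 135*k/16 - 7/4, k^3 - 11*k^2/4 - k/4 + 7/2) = k - 7/4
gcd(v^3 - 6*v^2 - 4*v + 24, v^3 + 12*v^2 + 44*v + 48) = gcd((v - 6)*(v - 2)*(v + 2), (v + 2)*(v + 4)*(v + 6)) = v + 2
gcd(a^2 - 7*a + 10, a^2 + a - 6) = a - 2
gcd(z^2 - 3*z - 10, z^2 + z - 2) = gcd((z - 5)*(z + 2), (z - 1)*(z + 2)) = z + 2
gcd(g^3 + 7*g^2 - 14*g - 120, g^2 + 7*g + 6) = g + 6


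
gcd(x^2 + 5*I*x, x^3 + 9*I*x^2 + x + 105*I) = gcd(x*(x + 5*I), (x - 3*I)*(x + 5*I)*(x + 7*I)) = x + 5*I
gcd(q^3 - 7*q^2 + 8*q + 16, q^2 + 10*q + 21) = 1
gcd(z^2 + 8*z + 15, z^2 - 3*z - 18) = z + 3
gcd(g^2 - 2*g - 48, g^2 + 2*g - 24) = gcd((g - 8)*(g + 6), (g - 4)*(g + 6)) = g + 6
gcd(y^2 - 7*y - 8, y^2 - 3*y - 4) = y + 1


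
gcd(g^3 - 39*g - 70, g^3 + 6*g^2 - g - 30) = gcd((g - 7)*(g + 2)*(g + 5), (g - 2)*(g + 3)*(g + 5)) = g + 5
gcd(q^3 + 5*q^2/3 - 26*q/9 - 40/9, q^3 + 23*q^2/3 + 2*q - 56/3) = q + 2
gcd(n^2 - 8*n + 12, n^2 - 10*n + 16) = n - 2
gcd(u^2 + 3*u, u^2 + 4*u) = u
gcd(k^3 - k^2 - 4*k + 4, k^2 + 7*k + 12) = 1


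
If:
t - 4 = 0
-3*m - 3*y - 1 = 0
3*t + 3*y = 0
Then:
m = 11/3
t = 4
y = -4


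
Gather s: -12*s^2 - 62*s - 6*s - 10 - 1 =-12*s^2 - 68*s - 11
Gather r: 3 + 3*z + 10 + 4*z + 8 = 7*z + 21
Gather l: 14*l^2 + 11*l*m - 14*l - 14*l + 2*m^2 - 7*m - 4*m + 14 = 14*l^2 + l*(11*m - 28) + 2*m^2 - 11*m + 14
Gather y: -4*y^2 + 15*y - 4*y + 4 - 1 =-4*y^2 + 11*y + 3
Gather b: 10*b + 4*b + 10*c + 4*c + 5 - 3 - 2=14*b + 14*c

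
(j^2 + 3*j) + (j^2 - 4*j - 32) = 2*j^2 - j - 32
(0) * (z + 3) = 0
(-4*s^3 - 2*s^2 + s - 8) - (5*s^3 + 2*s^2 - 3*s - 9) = -9*s^3 - 4*s^2 + 4*s + 1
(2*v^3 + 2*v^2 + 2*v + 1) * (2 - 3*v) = -6*v^4 - 2*v^3 - 2*v^2 + v + 2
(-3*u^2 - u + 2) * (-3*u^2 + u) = 9*u^4 - 7*u^2 + 2*u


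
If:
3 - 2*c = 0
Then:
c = 3/2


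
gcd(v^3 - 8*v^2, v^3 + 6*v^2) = v^2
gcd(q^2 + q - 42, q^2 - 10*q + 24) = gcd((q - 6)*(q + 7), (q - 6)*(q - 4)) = q - 6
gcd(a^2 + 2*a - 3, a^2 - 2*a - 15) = a + 3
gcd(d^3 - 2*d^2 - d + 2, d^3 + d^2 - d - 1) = d^2 - 1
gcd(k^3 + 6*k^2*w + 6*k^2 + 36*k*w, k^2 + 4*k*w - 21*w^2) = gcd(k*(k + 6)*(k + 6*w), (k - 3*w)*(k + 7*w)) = 1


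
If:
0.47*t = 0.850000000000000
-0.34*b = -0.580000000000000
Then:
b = 1.71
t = 1.81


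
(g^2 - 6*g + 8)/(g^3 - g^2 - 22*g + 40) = 1/(g + 5)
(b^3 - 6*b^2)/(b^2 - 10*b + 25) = b^2*(b - 6)/(b^2 - 10*b + 25)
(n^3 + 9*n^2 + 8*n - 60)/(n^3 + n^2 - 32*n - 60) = (n^2 + 4*n - 12)/(n^2 - 4*n - 12)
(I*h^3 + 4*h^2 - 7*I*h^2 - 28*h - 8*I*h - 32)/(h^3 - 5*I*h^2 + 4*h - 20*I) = (I*h^3 + h^2*(4 - 7*I) + h*(-28 - 8*I) - 32)/(h^3 - 5*I*h^2 + 4*h - 20*I)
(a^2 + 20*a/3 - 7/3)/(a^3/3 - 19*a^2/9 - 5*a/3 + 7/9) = 3*(a + 7)/(a^2 - 6*a - 7)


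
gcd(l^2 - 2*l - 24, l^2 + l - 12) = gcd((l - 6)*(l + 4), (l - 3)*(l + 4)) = l + 4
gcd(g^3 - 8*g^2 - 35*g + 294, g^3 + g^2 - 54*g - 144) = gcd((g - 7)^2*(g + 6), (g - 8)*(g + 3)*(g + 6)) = g + 6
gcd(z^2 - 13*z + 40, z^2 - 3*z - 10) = z - 5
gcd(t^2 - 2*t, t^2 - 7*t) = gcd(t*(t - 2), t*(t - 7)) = t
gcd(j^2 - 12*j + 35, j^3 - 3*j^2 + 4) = 1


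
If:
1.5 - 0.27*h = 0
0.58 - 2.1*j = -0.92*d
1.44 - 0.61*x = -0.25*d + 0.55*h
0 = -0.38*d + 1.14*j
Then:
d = -2.64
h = 5.56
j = -0.88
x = -3.73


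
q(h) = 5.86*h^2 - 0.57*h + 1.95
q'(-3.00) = -35.73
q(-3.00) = 56.40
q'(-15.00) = -176.37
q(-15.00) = 1329.00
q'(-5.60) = -66.20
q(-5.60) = 188.91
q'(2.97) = 34.24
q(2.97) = 51.95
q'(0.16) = 1.31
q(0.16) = 2.01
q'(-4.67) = -55.30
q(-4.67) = 132.41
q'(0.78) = 8.57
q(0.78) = 5.07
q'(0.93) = 10.33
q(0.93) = 6.49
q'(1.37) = 15.49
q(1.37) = 12.17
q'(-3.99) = -47.33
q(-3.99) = 97.52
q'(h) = 11.72*h - 0.57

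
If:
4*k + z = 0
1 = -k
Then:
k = -1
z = 4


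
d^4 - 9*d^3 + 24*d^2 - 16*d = d*(d - 4)^2*(d - 1)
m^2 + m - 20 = (m - 4)*(m + 5)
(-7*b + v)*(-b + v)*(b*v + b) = 7*b^3*v + 7*b^3 - 8*b^2*v^2 - 8*b^2*v + b*v^3 + b*v^2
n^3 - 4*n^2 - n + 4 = (n - 4)*(n - 1)*(n + 1)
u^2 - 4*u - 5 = (u - 5)*(u + 1)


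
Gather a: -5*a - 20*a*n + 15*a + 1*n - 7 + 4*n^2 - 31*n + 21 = a*(10 - 20*n) + 4*n^2 - 30*n + 14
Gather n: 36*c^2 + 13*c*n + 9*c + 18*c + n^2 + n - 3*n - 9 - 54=36*c^2 + 27*c + n^2 + n*(13*c - 2) - 63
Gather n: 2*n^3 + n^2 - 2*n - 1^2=2*n^3 + n^2 - 2*n - 1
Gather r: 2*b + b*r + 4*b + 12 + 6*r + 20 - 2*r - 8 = 6*b + r*(b + 4) + 24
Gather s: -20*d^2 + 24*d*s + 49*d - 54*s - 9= -20*d^2 + 49*d + s*(24*d - 54) - 9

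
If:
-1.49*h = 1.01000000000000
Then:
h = -0.68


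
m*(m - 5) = m^2 - 5*m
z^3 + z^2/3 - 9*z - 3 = (z - 3)*(z + 1/3)*(z + 3)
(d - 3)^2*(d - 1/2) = d^3 - 13*d^2/2 + 12*d - 9/2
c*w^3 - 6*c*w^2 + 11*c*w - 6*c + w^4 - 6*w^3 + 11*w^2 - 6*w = (c + w)*(w - 3)*(w - 2)*(w - 1)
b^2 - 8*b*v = b*(b - 8*v)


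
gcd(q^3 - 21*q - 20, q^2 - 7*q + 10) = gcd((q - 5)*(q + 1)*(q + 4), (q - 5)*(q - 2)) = q - 5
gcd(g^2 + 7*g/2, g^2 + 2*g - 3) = 1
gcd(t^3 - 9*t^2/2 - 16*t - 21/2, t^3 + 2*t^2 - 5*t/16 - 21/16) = t + 1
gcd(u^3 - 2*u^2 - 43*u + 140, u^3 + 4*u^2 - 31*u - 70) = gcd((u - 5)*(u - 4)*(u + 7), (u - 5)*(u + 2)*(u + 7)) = u^2 + 2*u - 35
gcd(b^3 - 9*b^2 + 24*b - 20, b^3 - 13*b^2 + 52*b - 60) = b^2 - 7*b + 10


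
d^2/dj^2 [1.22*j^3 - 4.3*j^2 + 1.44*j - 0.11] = 7.32*j - 8.6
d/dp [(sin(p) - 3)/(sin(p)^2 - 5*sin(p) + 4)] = (6*sin(p) + cos(p)^2 - 12)*cos(p)/(sin(p)^2 - 5*sin(p) + 4)^2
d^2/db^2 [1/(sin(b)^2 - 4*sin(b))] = 2*(-2*sin(b) + 6 - 5/sin(b) - 12/sin(b)^2 + 16/sin(b)^3)/(sin(b) - 4)^3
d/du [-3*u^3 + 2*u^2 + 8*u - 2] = -9*u^2 + 4*u + 8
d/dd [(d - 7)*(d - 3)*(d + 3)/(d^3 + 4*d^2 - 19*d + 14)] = (11*d^4 - 20*d^3 + 22*d^2 - 700*d + 1071)/(d^6 + 8*d^5 - 22*d^4 - 124*d^3 + 473*d^2 - 532*d + 196)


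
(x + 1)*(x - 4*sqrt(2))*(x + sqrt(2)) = x^3 - 3*sqrt(2)*x^2 + x^2 - 8*x - 3*sqrt(2)*x - 8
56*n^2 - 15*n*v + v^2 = (-8*n + v)*(-7*n + v)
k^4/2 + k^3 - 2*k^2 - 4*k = k*(k/2 + 1)*(k - 2)*(k + 2)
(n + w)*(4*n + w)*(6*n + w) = 24*n^3 + 34*n^2*w + 11*n*w^2 + w^3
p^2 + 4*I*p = p*(p + 4*I)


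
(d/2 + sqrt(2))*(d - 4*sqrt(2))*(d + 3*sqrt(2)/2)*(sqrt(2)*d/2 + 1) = sqrt(2)*d^4/4 + d^3/4 - 23*sqrt(2)*d^2/4 - 23*d - 12*sqrt(2)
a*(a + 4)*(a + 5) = a^3 + 9*a^2 + 20*a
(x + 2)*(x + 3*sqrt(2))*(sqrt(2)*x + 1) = sqrt(2)*x^3 + 2*sqrt(2)*x^2 + 7*x^2 + 3*sqrt(2)*x + 14*x + 6*sqrt(2)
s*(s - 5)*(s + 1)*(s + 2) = s^4 - 2*s^3 - 13*s^2 - 10*s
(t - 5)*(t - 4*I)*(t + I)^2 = t^4 - 5*t^3 - 2*I*t^3 + 7*t^2 + 10*I*t^2 - 35*t + 4*I*t - 20*I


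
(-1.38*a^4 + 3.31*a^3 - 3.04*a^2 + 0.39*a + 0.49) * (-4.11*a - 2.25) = 5.6718*a^5 - 10.4991*a^4 + 5.0469*a^3 + 5.2371*a^2 - 2.8914*a - 1.1025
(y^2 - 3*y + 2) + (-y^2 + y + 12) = 14 - 2*y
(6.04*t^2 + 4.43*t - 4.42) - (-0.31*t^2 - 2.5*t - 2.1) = 6.35*t^2 + 6.93*t - 2.32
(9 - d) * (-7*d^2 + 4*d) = 7*d^3 - 67*d^2 + 36*d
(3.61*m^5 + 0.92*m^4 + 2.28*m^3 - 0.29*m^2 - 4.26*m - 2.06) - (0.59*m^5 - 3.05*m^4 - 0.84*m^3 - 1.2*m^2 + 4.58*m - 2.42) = 3.02*m^5 + 3.97*m^4 + 3.12*m^3 + 0.91*m^2 - 8.84*m + 0.36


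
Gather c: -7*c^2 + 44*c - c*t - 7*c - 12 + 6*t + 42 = -7*c^2 + c*(37 - t) + 6*t + 30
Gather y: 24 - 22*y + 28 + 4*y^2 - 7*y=4*y^2 - 29*y + 52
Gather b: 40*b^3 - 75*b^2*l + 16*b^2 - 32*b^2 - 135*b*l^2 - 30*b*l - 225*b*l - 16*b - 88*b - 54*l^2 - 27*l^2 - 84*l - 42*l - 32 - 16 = 40*b^3 + b^2*(-75*l - 16) + b*(-135*l^2 - 255*l - 104) - 81*l^2 - 126*l - 48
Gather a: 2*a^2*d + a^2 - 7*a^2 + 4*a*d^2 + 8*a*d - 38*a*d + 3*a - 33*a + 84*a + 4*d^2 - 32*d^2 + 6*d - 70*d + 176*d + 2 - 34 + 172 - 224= a^2*(2*d - 6) + a*(4*d^2 - 30*d + 54) - 28*d^2 + 112*d - 84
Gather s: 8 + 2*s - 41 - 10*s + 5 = -8*s - 28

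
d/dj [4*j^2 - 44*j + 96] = 8*j - 44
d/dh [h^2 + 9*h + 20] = 2*h + 9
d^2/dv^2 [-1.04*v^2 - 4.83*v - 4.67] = -2.08000000000000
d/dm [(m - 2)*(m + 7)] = 2*m + 5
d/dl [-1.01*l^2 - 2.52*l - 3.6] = -2.02*l - 2.52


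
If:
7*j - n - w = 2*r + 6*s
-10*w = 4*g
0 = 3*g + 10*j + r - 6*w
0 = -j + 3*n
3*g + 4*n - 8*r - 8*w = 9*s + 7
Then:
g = -5*w/2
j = 489*w/248 + 21/124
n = 163*w/248 + 7/124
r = -771*w/124 - 105/62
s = 127*w/31 + 70/93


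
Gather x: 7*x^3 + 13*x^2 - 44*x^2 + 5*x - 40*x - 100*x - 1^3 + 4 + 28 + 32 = 7*x^3 - 31*x^2 - 135*x + 63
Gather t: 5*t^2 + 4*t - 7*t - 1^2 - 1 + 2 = 5*t^2 - 3*t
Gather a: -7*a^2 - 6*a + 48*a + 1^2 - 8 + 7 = -7*a^2 + 42*a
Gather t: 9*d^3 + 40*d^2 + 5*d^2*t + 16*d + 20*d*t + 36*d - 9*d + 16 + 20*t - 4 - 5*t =9*d^3 + 40*d^2 + 43*d + t*(5*d^2 + 20*d + 15) + 12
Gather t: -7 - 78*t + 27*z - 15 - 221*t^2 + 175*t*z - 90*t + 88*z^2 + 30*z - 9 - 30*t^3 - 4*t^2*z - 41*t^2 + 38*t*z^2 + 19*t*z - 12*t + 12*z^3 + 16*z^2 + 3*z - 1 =-30*t^3 + t^2*(-4*z - 262) + t*(38*z^2 + 194*z - 180) + 12*z^3 + 104*z^2 + 60*z - 32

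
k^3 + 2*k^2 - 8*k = k*(k - 2)*(k + 4)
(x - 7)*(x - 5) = x^2 - 12*x + 35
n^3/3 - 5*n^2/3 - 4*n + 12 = (n/3 + 1)*(n - 6)*(n - 2)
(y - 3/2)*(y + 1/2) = y^2 - y - 3/4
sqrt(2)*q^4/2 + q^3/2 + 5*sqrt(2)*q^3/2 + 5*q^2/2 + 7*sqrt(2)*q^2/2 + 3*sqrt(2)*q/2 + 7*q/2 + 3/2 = (q + 1)^2*(q + 3)*(sqrt(2)*q/2 + 1/2)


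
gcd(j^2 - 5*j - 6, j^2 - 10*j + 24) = j - 6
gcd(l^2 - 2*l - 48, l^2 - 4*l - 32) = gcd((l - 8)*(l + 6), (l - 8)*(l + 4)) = l - 8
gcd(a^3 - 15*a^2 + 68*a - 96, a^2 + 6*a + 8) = 1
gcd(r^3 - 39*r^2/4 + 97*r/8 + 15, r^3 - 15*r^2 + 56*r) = r - 8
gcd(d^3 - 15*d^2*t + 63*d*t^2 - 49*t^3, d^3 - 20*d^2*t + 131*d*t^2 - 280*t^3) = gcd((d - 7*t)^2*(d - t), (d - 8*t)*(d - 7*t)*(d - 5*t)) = -d + 7*t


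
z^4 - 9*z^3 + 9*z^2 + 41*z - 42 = (z - 7)*(z - 3)*(z - 1)*(z + 2)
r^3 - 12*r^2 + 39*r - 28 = (r - 7)*(r - 4)*(r - 1)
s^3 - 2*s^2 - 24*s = s*(s - 6)*(s + 4)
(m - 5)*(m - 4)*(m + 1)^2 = m^4 - 7*m^3 + 3*m^2 + 31*m + 20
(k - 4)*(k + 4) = k^2 - 16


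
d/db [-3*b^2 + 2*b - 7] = 2 - 6*b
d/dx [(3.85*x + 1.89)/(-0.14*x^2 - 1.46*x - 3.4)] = (0.539*x^2 + 0.5292*x - 10.3306)/(0.0196*x^4 + 0.4088*x^3 + 3.0836*x^2 + 9.928*x + 11.56)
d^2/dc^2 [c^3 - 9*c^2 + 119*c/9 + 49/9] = 6*c - 18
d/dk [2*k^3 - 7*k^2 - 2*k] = 6*k^2 - 14*k - 2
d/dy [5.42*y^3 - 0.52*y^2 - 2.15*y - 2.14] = 16.26*y^2 - 1.04*y - 2.15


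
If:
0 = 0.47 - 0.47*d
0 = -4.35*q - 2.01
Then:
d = 1.00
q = -0.46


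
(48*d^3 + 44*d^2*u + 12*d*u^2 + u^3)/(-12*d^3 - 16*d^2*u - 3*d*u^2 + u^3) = (24*d^2 + 10*d*u + u^2)/(-6*d^2 - 5*d*u + u^2)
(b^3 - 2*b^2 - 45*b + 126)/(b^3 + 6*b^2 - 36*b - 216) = (b^2 + 4*b - 21)/(b^2 + 12*b + 36)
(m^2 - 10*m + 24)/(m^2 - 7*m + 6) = (m - 4)/(m - 1)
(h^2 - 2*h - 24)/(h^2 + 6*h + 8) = (h - 6)/(h + 2)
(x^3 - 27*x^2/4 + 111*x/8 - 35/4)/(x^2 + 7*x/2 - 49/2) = (4*x^2 - 13*x + 10)/(4*(x + 7))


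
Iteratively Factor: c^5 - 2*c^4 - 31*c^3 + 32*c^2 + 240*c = (c + 3)*(c^4 - 5*c^3 - 16*c^2 + 80*c) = (c - 5)*(c + 3)*(c^3 - 16*c) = (c - 5)*(c - 4)*(c + 3)*(c^2 + 4*c) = (c - 5)*(c - 4)*(c + 3)*(c + 4)*(c)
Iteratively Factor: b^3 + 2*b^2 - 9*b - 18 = (b + 3)*(b^2 - b - 6) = (b + 2)*(b + 3)*(b - 3)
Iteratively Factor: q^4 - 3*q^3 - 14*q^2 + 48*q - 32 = (q - 2)*(q^3 - q^2 - 16*q + 16) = (q - 2)*(q - 1)*(q^2 - 16) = (q - 4)*(q - 2)*(q - 1)*(q + 4)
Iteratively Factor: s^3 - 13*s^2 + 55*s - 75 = (s - 3)*(s^2 - 10*s + 25) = (s - 5)*(s - 3)*(s - 5)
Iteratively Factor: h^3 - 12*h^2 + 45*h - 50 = (h - 5)*(h^2 - 7*h + 10) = (h - 5)^2*(h - 2)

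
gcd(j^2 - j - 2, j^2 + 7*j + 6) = j + 1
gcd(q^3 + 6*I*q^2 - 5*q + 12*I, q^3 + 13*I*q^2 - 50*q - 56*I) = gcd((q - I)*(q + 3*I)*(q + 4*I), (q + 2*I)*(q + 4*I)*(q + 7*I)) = q + 4*I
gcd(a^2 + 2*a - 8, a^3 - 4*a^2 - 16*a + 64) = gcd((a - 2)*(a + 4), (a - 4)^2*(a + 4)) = a + 4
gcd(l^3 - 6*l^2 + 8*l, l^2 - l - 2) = l - 2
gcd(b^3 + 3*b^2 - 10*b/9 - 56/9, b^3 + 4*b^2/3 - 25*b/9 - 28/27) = b^2 + b - 28/9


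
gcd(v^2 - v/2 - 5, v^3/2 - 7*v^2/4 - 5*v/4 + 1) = 1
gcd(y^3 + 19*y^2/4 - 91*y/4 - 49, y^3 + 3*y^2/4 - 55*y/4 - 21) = y^2 - 9*y/4 - 7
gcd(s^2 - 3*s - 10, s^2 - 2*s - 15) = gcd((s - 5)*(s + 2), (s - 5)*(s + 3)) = s - 5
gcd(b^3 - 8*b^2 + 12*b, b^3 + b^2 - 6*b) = b^2 - 2*b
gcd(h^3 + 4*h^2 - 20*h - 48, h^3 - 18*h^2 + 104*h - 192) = h - 4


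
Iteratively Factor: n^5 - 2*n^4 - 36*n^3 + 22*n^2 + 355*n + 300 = (n - 5)*(n^4 + 3*n^3 - 21*n^2 - 83*n - 60) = (n - 5)*(n + 1)*(n^3 + 2*n^2 - 23*n - 60) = (n - 5)^2*(n + 1)*(n^2 + 7*n + 12) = (n - 5)^2*(n + 1)*(n + 3)*(n + 4)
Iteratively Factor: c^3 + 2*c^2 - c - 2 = (c - 1)*(c^2 + 3*c + 2) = (c - 1)*(c + 1)*(c + 2)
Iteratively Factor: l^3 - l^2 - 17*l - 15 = (l + 3)*(l^2 - 4*l - 5) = (l - 5)*(l + 3)*(l + 1)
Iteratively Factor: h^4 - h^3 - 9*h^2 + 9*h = (h - 3)*(h^3 + 2*h^2 - 3*h) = (h - 3)*(h - 1)*(h^2 + 3*h) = (h - 3)*(h - 1)*(h + 3)*(h)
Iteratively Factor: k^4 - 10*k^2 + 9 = (k - 3)*(k^3 + 3*k^2 - k - 3) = (k - 3)*(k + 3)*(k^2 - 1) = (k - 3)*(k + 1)*(k + 3)*(k - 1)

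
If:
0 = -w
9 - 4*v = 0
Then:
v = 9/4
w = 0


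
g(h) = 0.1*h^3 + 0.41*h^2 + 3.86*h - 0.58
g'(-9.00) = 20.78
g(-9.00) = -75.01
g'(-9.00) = 20.78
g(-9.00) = -75.01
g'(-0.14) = 3.75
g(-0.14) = -1.11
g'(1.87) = 6.44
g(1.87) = 8.73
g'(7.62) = 27.53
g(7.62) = 96.88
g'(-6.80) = 12.16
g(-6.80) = -39.31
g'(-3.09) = 4.19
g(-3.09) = -11.54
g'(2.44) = 7.65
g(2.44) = 12.73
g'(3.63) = 10.79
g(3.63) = 23.62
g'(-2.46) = 3.66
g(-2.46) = -9.08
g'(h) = 0.3*h^2 + 0.82*h + 3.86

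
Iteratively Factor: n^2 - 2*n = (n)*(n - 2)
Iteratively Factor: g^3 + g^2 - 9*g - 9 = (g - 3)*(g^2 + 4*g + 3) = (g - 3)*(g + 1)*(g + 3)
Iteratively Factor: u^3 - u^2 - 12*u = (u + 3)*(u^2 - 4*u) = (u - 4)*(u + 3)*(u)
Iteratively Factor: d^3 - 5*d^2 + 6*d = (d - 2)*(d^2 - 3*d) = d*(d - 2)*(d - 3)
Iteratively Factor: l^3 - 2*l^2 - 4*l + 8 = (l - 2)*(l^2 - 4) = (l - 2)^2*(l + 2)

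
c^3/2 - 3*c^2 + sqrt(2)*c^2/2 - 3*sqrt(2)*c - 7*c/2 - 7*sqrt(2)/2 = (c/2 + sqrt(2)/2)*(c - 7)*(c + 1)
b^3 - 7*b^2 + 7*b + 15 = (b - 5)*(b - 3)*(b + 1)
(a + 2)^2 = a^2 + 4*a + 4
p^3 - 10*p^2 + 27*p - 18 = (p - 6)*(p - 3)*(p - 1)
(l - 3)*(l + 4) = l^2 + l - 12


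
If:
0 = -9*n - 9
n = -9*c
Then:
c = 1/9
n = -1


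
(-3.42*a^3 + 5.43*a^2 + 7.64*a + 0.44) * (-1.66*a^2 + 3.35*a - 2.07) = 5.6772*a^5 - 20.4708*a^4 + 12.5875*a^3 + 13.6235*a^2 - 14.3408*a - 0.9108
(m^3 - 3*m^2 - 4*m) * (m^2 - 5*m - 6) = m^5 - 8*m^4 + 5*m^3 + 38*m^2 + 24*m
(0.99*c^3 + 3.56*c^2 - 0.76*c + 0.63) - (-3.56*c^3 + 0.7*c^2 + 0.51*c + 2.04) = 4.55*c^3 + 2.86*c^2 - 1.27*c - 1.41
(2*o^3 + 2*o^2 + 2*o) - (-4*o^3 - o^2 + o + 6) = 6*o^3 + 3*o^2 + o - 6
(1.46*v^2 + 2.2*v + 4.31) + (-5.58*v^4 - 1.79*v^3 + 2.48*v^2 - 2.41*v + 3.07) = -5.58*v^4 - 1.79*v^3 + 3.94*v^2 - 0.21*v + 7.38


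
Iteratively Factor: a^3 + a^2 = (a)*(a^2 + a) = a^2*(a + 1)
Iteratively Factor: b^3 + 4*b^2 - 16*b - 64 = (b - 4)*(b^2 + 8*b + 16) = (b - 4)*(b + 4)*(b + 4)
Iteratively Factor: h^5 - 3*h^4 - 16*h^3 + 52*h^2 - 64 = (h - 2)*(h^4 - h^3 - 18*h^2 + 16*h + 32) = (h - 2)*(h + 1)*(h^3 - 2*h^2 - 16*h + 32) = (h - 2)^2*(h + 1)*(h^2 - 16) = (h - 4)*(h - 2)^2*(h + 1)*(h + 4)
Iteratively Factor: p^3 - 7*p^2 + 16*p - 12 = (p - 2)*(p^2 - 5*p + 6) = (p - 2)^2*(p - 3)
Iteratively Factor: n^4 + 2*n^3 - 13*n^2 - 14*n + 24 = (n + 2)*(n^3 - 13*n + 12) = (n + 2)*(n + 4)*(n^2 - 4*n + 3) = (n - 3)*(n + 2)*(n + 4)*(n - 1)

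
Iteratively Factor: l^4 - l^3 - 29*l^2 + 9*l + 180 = (l + 3)*(l^3 - 4*l^2 - 17*l + 60) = (l - 3)*(l + 3)*(l^2 - l - 20) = (l - 3)*(l + 3)*(l + 4)*(l - 5)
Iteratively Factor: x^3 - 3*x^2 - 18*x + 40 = (x + 4)*(x^2 - 7*x + 10) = (x - 5)*(x + 4)*(x - 2)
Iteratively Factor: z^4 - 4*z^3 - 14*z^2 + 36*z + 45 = (z + 1)*(z^3 - 5*z^2 - 9*z + 45) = (z - 3)*(z + 1)*(z^2 - 2*z - 15) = (z - 3)*(z + 1)*(z + 3)*(z - 5)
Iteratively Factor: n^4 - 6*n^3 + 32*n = (n + 2)*(n^3 - 8*n^2 + 16*n) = (n - 4)*(n + 2)*(n^2 - 4*n) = (n - 4)^2*(n + 2)*(n)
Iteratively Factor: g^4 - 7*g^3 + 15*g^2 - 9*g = (g - 3)*(g^3 - 4*g^2 + 3*g) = (g - 3)^2*(g^2 - g) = (g - 3)^2*(g - 1)*(g)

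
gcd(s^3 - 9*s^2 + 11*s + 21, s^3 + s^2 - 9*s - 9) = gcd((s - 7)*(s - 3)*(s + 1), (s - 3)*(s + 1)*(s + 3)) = s^2 - 2*s - 3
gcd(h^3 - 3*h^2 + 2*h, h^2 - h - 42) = 1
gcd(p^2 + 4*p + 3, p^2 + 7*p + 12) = p + 3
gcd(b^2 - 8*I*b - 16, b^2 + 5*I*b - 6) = 1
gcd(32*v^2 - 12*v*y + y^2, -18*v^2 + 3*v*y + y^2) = 1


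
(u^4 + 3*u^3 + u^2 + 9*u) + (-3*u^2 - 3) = u^4 + 3*u^3 - 2*u^2 + 9*u - 3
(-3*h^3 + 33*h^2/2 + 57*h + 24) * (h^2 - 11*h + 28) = -3*h^5 + 99*h^4/2 - 417*h^3/2 - 141*h^2 + 1332*h + 672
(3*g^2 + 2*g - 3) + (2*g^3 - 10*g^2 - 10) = 2*g^3 - 7*g^2 + 2*g - 13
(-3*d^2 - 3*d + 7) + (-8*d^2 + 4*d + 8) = -11*d^2 + d + 15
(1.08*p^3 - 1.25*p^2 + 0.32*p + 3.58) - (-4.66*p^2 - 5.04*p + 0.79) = 1.08*p^3 + 3.41*p^2 + 5.36*p + 2.79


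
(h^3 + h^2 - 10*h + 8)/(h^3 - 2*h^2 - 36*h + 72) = (h^2 + 3*h - 4)/(h^2 - 36)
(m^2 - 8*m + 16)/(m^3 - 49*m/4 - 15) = 4*(m - 4)/(4*m^2 + 16*m + 15)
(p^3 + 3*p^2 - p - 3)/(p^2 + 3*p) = p - 1/p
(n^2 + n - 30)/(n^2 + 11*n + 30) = (n - 5)/(n + 5)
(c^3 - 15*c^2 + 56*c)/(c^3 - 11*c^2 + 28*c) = (c - 8)/(c - 4)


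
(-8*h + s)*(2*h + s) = -16*h^2 - 6*h*s + s^2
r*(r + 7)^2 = r^3 + 14*r^2 + 49*r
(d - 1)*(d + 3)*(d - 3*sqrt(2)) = d^3 - 3*sqrt(2)*d^2 + 2*d^2 - 6*sqrt(2)*d - 3*d + 9*sqrt(2)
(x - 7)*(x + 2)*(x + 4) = x^3 - x^2 - 34*x - 56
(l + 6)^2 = l^2 + 12*l + 36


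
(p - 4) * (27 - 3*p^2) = -3*p^3 + 12*p^2 + 27*p - 108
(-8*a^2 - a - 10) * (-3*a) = 24*a^3 + 3*a^2 + 30*a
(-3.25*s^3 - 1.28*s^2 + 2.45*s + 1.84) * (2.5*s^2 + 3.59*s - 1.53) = -8.125*s^5 - 14.8675*s^4 + 6.5023*s^3 + 15.3539*s^2 + 2.8571*s - 2.8152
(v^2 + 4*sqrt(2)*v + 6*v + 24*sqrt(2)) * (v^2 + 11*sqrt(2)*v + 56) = v^4 + 6*v^3 + 15*sqrt(2)*v^3 + 90*sqrt(2)*v^2 + 144*v^2 + 224*sqrt(2)*v + 864*v + 1344*sqrt(2)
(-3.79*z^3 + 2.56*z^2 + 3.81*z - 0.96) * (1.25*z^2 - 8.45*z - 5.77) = -4.7375*z^5 + 35.2255*z^4 + 4.9988*z^3 - 48.1657*z^2 - 13.8717*z + 5.5392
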